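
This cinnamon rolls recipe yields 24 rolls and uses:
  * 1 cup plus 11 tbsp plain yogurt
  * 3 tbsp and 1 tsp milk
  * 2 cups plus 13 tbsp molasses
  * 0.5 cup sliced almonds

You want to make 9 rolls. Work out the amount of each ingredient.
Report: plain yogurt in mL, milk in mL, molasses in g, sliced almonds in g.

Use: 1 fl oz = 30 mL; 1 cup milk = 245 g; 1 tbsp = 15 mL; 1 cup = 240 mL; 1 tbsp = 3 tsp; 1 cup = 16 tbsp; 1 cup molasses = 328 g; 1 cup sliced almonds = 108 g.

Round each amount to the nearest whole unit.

plain yogurt: 152 mL; milk: 19 mL; molasses: 346 g; sliced almonds: 20 g

Scaling factor: 9/24 = 3/8 = 0.375.
plain yogurt: (1 cup + 11 tbsp = 1.6875 cup) × 3/8 × 240 mL/cup ≈ 152 mL
milk: (3 tbsp + 1 tsp = 10/3 tbsp) × 3/8 × 15 mL/tbsp ≈ 19 mL
molasses: (2 cup + 13 tbsp = 2.8125 cup) × 3/8 × 328 g/cup ≈ 346 g
sliced almonds: 0.5 cup × 3/8 × 108 g/cup ≈ 20 g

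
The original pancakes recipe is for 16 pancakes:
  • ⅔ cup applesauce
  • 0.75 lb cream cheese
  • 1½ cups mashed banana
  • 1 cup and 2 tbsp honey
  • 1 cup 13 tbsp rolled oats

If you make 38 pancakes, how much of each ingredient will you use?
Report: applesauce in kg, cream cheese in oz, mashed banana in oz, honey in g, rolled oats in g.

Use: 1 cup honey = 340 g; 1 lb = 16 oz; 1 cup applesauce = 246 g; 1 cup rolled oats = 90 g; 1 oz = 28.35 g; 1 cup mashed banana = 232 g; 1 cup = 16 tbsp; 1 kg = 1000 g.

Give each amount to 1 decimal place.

Scaling factor: 38/16 = 19/8 = 2.375.
applesauce: 2/3 cup × 19/8 × 246 g/cup ÷ 1000 g/kg ≈ 0.4 kg
cream cheese: 0.75 lb × 19/8 × 16 oz/lb = 28.5 oz
mashed banana: 1.5 cup × 19/8 × 232 g/cup ÷ 28.35 g/oz ≈ 29.2 oz
honey: (1 cup + 2 tbsp = 1.125 cup) × 19/8 × 340 g/cup ≈ 908.4 g
rolled oats: (1 cup + 13 tbsp = 1.8125 cup) × 19/8 × 90 g/cup ≈ 387.4 g

applesauce: 0.4 kg; cream cheese: 28.5 oz; mashed banana: 29.2 oz; honey: 908.4 g; rolled oats: 387.4 g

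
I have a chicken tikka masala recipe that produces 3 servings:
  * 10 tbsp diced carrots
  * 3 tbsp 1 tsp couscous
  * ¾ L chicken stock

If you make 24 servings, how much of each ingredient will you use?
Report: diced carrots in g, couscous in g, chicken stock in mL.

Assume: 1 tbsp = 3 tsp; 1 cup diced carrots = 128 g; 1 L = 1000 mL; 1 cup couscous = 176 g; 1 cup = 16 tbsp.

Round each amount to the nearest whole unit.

Scaling factor: 24/3 = 8.
diced carrots: 10 tbsp × 8 ÷ 16 tbsp/cup × 128 g/cup = 640 g
couscous: (3 tbsp + 1 tsp = 10/3 tbsp) × 8 ÷ 16 tbsp/cup × 176 g/cup ≈ 293 g
chicken stock: 0.75 L × 8 × 1000 mL/L = 6000 mL

diced carrots: 640 g; couscous: 293 g; chicken stock: 6000 mL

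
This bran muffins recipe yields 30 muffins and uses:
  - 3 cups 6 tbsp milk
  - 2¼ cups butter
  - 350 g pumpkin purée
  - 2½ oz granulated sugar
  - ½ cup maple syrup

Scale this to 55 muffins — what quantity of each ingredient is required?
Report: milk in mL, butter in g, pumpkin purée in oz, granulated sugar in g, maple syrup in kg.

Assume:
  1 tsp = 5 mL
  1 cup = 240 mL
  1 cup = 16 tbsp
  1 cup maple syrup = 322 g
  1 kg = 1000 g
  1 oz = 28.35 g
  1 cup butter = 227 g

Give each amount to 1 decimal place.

milk: 1485.0 mL; butter: 936.4 g; pumpkin purée: 22.6 oz; granulated sugar: 129.9 g; maple syrup: 0.3 kg

Scaling factor: 55/30 = 11/6.
milk: (3 cup + 6 tbsp = 3.375 cup) × 11/6 × 240 mL/cup = 1485.0 mL
butter: 2.25 cup × 11/6 × 227 g/cup ≈ 936.4 g
pumpkin purée: 350 g × 11/6 ÷ 28.35 g/oz ≈ 22.6 oz
granulated sugar: 2.5 oz × 11/6 × 28.35 g/oz ≈ 129.9 g
maple syrup: 0.5 cup × 11/6 × 322 g/cup ÷ 1000 g/kg ≈ 0.3 kg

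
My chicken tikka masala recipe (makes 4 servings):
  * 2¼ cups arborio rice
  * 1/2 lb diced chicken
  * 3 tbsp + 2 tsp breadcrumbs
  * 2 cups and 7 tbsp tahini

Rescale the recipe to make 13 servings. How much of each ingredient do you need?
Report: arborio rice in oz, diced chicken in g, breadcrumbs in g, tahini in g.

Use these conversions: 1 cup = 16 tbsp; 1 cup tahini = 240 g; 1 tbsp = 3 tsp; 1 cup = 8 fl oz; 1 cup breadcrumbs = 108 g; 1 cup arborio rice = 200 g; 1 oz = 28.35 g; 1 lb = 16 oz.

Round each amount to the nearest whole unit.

Scaling factor: 13/4 = 3.25.
arborio rice: 2.25 cup × 13/4 × 200 g/cup ÷ 28.35 g/oz ≈ 52 oz
diced chicken: 0.5 lb × 13/4 × 16 oz/lb × 28.35 g/oz ≈ 737 g
breadcrumbs: (3 tbsp + 2 tsp = 11/3 tbsp) × 13/4 ÷ 16 tbsp/cup × 108 g/cup ≈ 80 g
tahini: (2 cup + 7 tbsp = 2.4375 cup) × 13/4 × 240 g/cup ≈ 1901 g

arborio rice: 52 oz; diced chicken: 737 g; breadcrumbs: 80 g; tahini: 1901 g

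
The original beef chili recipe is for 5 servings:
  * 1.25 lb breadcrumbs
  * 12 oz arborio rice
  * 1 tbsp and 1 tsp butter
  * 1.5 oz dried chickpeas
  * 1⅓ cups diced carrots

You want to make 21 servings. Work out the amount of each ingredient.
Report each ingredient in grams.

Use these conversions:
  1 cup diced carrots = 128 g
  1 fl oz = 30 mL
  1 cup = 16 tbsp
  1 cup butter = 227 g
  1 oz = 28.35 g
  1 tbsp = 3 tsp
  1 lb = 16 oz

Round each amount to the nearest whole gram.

breadcrumbs: 2381 g; arborio rice: 1429 g; butter: 79 g; dried chickpeas: 179 g; diced carrots: 717 g

Scaling factor: 21/5 = 4.2.
breadcrumbs: 1.25 lb × 21/5 × 16 oz/lb × 28.35 g/oz ≈ 2381 g
arborio rice: 12 oz × 21/5 × 28.35 g/oz ≈ 1429 g
butter: (1 tbsp + 1 tsp = 4/3 tbsp) × 21/5 ÷ 16 tbsp/cup × 227 g/cup ≈ 79 g
dried chickpeas: 1.5 oz × 21/5 × 28.35 g/oz ≈ 179 g
diced carrots: 4/3 cup × 21/5 × 128 g/cup ≈ 717 g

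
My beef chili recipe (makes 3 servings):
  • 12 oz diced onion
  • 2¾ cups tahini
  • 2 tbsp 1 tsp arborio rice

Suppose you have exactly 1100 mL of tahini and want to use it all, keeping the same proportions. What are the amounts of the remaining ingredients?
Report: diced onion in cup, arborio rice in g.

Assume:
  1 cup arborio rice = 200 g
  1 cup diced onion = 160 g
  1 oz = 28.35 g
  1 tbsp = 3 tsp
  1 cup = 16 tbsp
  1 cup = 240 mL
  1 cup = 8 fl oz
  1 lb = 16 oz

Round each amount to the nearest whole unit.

The original recipe has 660 mL of tahini, so the scaling factor is 1100 ÷ 660 = 5/3.
diced onion: 12 oz × 5/3 × 28.35 g/oz ÷ 160 g/cup ≈ 4 cup
arborio rice: (2 tbsp + 1 tsp = 7/3 tbsp) × 5/3 ÷ 16 tbsp/cup × 200 g/cup ≈ 49 g

diced onion: 4 cup; arborio rice: 49 g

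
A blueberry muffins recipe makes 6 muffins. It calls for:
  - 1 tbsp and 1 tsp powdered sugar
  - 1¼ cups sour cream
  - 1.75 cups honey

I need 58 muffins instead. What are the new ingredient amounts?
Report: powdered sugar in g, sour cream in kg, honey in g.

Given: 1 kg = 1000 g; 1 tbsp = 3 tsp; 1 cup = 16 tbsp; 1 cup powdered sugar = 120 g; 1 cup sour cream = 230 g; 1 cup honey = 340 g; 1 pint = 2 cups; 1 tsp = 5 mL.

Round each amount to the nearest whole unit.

powdered sugar: 97 g; sour cream: 3 kg; honey: 5752 g

Scaling factor: 58/6 = 29/3.
powdered sugar: (1 tbsp + 1 tsp = 4/3 tbsp) × 29/3 ÷ 16 tbsp/cup × 120 g/cup ≈ 97 g
sour cream: 1.25 cup × 29/3 × 230 g/cup ÷ 1000 g/kg ≈ 3 kg
honey: 1.75 cup × 29/3 × 340 g/cup ≈ 5752 g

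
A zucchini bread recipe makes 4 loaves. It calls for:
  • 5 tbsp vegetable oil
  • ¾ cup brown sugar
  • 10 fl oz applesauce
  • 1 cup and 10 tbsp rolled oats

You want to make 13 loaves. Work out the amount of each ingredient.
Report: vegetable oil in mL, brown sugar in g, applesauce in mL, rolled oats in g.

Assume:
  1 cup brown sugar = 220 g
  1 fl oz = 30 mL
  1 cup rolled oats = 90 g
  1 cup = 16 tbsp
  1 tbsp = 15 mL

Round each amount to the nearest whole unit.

Scaling factor: 13/4 = 3.25.
vegetable oil: 5 tbsp × 13/4 × 15 mL/tbsp ≈ 244 mL
brown sugar: 0.75 cup × 13/4 × 220 g/cup ≈ 536 g
applesauce: 10 fl oz × 13/4 × 30 mL/fl oz = 975 mL
rolled oats: (1 cup + 10 tbsp = 1.625 cup) × 13/4 × 90 g/cup ≈ 475 g

vegetable oil: 244 mL; brown sugar: 536 g; applesauce: 975 mL; rolled oats: 475 g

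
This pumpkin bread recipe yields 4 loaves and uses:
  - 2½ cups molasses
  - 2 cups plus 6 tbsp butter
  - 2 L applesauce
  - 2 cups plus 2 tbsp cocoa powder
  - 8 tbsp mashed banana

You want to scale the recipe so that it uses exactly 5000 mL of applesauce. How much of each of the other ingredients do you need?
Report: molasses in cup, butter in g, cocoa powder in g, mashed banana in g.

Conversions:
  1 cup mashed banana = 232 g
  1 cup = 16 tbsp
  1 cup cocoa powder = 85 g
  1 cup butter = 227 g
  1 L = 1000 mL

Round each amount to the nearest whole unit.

molasses: 6 cup; butter: 1348 g; cocoa powder: 452 g; mashed banana: 290 g

The original recipe has 2000 mL of applesauce, so the scaling factor is 5000 ÷ 2000 = 5/2 = 2.5.
molasses: 2.5 cup × 5/2 ≈ 6 cup
butter: (2 cup + 6 tbsp = 2.375 cup) × 5/2 × 227 g/cup ≈ 1348 g
cocoa powder: (2 cup + 2 tbsp = 2.125 cup) × 5/2 × 85 g/cup ≈ 452 g
mashed banana: 8 tbsp × 5/2 ÷ 16 tbsp/cup × 232 g/cup = 290 g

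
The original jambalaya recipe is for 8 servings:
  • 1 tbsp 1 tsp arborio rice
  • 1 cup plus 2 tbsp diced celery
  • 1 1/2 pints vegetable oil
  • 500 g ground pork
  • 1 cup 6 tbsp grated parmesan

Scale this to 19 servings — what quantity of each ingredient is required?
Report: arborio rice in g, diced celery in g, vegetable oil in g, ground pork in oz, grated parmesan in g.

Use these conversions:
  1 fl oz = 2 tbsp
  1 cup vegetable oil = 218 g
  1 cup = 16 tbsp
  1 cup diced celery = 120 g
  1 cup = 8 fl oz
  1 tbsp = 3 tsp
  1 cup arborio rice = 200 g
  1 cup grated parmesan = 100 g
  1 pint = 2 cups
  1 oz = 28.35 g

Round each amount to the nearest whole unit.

Scaling factor: 19/8 = 2.375.
arborio rice: (1 tbsp + 1 tsp = 4/3 tbsp) × 19/8 ÷ 16 tbsp/cup × 200 g/cup ≈ 40 g
diced celery: (1 cup + 2 tbsp = 1.125 cup) × 19/8 × 120 g/cup ≈ 321 g
vegetable oil: 1.5 pint × 19/8 × 2 cup/pint × 218 g/cup ≈ 1553 g
ground pork: 500 g × 19/8 ÷ 28.35 g/oz ≈ 42 oz
grated parmesan: (1 cup + 6 tbsp = 1.375 cup) × 19/8 × 100 g/cup ≈ 327 g

arborio rice: 40 g; diced celery: 321 g; vegetable oil: 1553 g; ground pork: 42 oz; grated parmesan: 327 g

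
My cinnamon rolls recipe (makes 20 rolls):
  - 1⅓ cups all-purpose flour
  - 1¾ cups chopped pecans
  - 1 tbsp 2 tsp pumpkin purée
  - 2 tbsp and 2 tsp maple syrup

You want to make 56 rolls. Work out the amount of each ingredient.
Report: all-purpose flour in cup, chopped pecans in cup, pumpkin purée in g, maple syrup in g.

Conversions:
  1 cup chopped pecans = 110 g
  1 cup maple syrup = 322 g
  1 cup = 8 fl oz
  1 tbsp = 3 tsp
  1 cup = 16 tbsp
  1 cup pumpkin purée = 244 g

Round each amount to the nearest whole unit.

all-purpose flour: 4 cup; chopped pecans: 5 cup; pumpkin purée: 71 g; maple syrup: 150 g

Scaling factor: 56/20 = 14/5 = 2.8.
all-purpose flour: 4/3 cup × 14/5 ≈ 4 cup
chopped pecans: 1.75 cup × 14/5 ≈ 5 cup
pumpkin purée: (1 tbsp + 2 tsp = 5/3 tbsp) × 14/5 ÷ 16 tbsp/cup × 244 g/cup ≈ 71 g
maple syrup: (2 tbsp + 2 tsp = 8/3 tbsp) × 14/5 ÷ 16 tbsp/cup × 322 g/cup ≈ 150 g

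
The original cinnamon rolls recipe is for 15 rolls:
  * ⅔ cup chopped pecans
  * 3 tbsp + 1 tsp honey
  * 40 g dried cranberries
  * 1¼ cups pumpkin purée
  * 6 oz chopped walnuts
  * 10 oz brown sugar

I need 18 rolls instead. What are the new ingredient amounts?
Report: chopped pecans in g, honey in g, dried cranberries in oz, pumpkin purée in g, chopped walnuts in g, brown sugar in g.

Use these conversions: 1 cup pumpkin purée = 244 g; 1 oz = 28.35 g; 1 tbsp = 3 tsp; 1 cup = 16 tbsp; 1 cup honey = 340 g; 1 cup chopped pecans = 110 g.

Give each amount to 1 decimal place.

Scaling factor: 18/15 = 6/5 = 1.2.
chopped pecans: 2/3 cup × 6/5 × 110 g/cup = 88.0 g
honey: (3 tbsp + 1 tsp = 10/3 tbsp) × 6/5 ÷ 16 tbsp/cup × 340 g/cup = 85.0 g
dried cranberries: 40 g × 6/5 ÷ 28.35 g/oz ≈ 1.7 oz
pumpkin purée: 1.25 cup × 6/5 × 244 g/cup = 366.0 g
chopped walnuts: 6 oz × 6/5 × 28.35 g/oz ≈ 204.1 g
brown sugar: 10 oz × 6/5 × 28.35 g/oz = 340.2 g

chopped pecans: 88.0 g; honey: 85.0 g; dried cranberries: 1.7 oz; pumpkin purée: 366.0 g; chopped walnuts: 204.1 g; brown sugar: 340.2 g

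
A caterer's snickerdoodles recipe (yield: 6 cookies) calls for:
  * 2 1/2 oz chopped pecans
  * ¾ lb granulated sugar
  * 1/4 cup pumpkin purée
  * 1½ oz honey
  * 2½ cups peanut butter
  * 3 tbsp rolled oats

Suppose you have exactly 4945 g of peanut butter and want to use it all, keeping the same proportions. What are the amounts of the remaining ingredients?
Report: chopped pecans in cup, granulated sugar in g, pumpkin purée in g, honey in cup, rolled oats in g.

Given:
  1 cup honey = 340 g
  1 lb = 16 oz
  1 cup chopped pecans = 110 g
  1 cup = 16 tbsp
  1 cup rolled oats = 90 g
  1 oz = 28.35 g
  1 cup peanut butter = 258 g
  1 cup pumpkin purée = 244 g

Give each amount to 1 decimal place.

chopped pecans: 4.9 cup; granulated sugar: 2608.2 g; pumpkin purée: 467.7 g; honey: 1.0 cup; rolled oats: 129.4 g

The original recipe has 645 g of peanut butter, so the scaling factor is 4945 ÷ 645 = 23/3.
chopped pecans: 2.5 oz × 23/3 × 28.35 g/oz ÷ 110 g/cup ≈ 4.9 cup
granulated sugar: 0.75 lb × 23/3 × 16 oz/lb × 28.35 g/oz = 2608.2 g
pumpkin purée: 0.25 cup × 23/3 × 244 g/cup ≈ 467.7 g
honey: 1.5 oz × 23/3 × 28.35 g/oz ÷ 340 g/cup ≈ 1.0 cup
rolled oats: 3 tbsp × 23/3 ÷ 16 tbsp/cup × 90 g/cup ≈ 129.4 g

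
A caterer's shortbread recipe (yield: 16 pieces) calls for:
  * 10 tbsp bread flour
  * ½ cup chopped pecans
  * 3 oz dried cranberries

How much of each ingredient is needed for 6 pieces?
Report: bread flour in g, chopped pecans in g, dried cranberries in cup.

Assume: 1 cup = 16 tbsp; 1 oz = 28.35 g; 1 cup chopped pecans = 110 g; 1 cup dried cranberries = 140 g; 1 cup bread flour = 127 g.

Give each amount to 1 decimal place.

Scaling factor: 6/16 = 3/8 = 0.375.
bread flour: 10 tbsp × 3/8 ÷ 16 tbsp/cup × 127 g/cup ≈ 29.8 g
chopped pecans: 0.5 cup × 3/8 × 110 g/cup ≈ 20.6 g
dried cranberries: 3 oz × 3/8 × 28.35 g/oz ÷ 140 g/cup ≈ 0.2 cup

bread flour: 29.8 g; chopped pecans: 20.6 g; dried cranberries: 0.2 cup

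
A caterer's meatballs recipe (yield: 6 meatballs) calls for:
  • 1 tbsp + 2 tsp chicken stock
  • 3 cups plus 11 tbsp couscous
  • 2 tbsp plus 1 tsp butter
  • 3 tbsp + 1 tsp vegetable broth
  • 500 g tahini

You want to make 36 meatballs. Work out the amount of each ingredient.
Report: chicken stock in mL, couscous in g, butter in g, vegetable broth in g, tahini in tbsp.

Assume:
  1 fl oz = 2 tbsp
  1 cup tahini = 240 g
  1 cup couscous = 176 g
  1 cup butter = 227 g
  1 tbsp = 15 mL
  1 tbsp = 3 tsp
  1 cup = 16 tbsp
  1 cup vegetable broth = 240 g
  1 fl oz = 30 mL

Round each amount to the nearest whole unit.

Scaling factor: 36/6 = 6.
chicken stock: (1 tbsp + 2 tsp = 5/3 tbsp) × 6 × 15 mL/tbsp = 150 mL
couscous: (3 cup + 11 tbsp = 3.6875 cup) × 6 × 176 g/cup = 3894 g
butter: (2 tbsp + 1 tsp = 7/3 tbsp) × 6 ÷ 16 tbsp/cup × 227 g/cup ≈ 199 g
vegetable broth: (3 tbsp + 1 tsp = 10/3 tbsp) × 6 ÷ 16 tbsp/cup × 240 g/cup = 300 g
tahini: 500 g × 6 ÷ 240 g/cup × 16 tbsp/cup = 200 tbsp

chicken stock: 150 mL; couscous: 3894 g; butter: 199 g; vegetable broth: 300 g; tahini: 200 tbsp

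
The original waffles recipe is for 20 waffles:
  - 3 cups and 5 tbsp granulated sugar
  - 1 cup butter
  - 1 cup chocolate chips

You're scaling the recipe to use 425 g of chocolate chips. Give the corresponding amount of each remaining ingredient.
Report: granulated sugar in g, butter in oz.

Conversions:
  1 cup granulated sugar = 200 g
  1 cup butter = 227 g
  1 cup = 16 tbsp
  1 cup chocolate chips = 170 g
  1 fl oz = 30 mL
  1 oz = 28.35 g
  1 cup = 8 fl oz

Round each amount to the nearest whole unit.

The original recipe has 170 g of chocolate chips, so the scaling factor is 425 ÷ 170 = 5/2 = 2.5.
granulated sugar: (3 cup + 5 tbsp = 3.3125 cup) × 5/2 × 200 g/cup ≈ 1656 g
butter: 1 cup × 5/2 × 227 g/cup ÷ 28.35 g/oz ≈ 20 oz

granulated sugar: 1656 g; butter: 20 oz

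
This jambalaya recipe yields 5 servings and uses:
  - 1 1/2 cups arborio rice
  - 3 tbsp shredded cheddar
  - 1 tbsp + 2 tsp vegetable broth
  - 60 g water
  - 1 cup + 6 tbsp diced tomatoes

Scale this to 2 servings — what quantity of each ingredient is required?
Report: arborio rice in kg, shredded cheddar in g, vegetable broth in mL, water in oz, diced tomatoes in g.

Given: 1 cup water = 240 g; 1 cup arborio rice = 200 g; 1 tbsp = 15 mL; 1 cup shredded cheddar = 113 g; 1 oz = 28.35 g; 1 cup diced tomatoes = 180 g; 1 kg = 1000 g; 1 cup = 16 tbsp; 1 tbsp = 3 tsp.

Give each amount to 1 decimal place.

Scaling factor: 2/5 = 0.4.
arborio rice: 1.5 cup × 2/5 × 200 g/cup ÷ 1000 g/kg ≈ 0.1 kg
shredded cheddar: 3 tbsp × 2/5 ÷ 16 tbsp/cup × 113 g/cup ≈ 8.5 g
vegetable broth: (1 tbsp + 2 tsp = 5/3 tbsp) × 2/5 × 15 mL/tbsp = 10.0 mL
water: 60 g × 2/5 ÷ 28.35 g/oz ≈ 0.8 oz
diced tomatoes: (1 cup + 6 tbsp = 1.375 cup) × 2/5 × 180 g/cup = 99.0 g

arborio rice: 0.1 kg; shredded cheddar: 8.5 g; vegetable broth: 10.0 mL; water: 0.8 oz; diced tomatoes: 99.0 g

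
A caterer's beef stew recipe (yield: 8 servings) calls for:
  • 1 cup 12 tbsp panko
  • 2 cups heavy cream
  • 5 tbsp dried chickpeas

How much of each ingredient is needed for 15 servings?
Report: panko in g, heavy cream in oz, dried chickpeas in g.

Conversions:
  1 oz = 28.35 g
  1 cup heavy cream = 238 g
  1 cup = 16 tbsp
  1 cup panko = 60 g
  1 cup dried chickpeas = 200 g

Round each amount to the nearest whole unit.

Scaling factor: 15/8 = 1.875.
panko: (1 cup + 12 tbsp = 1.75 cup) × 15/8 × 60 g/cup ≈ 197 g
heavy cream: 2 cup × 15/8 × 238 g/cup ÷ 28.35 g/oz ≈ 31 oz
dried chickpeas: 5 tbsp × 15/8 ÷ 16 tbsp/cup × 200 g/cup ≈ 117 g

panko: 197 g; heavy cream: 31 oz; dried chickpeas: 117 g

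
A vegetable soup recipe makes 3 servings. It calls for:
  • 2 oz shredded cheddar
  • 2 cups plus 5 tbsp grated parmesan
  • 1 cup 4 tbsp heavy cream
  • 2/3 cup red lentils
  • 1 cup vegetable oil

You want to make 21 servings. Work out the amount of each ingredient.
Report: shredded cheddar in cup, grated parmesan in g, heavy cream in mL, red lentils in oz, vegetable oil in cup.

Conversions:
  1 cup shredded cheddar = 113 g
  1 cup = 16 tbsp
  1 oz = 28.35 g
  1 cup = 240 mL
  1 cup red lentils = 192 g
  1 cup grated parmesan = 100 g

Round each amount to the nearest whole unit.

shredded cheddar: 4 cup; grated parmesan: 1619 g; heavy cream: 2100 mL; red lentils: 32 oz; vegetable oil: 7 cup

Scaling factor: 21/3 = 7.
shredded cheddar: 2 oz × 7 × 28.35 g/oz ÷ 113 g/cup ≈ 4 cup
grated parmesan: (2 cup + 5 tbsp = 2.3125 cup) × 7 × 100 g/cup ≈ 1619 g
heavy cream: (1 cup + 4 tbsp = 1.25 cup) × 7 × 240 mL/cup = 2100 mL
red lentils: 2/3 cup × 7 × 192 g/cup ÷ 28.35 g/oz ≈ 32 oz
vegetable oil: 1 cup × 7 = 7 cup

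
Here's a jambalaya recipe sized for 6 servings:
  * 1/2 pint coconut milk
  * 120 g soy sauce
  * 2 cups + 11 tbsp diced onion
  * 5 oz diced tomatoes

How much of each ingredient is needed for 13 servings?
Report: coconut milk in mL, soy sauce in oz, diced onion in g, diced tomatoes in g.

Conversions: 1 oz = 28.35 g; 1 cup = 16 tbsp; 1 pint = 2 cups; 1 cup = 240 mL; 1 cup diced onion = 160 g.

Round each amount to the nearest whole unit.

coconut milk: 520 mL; soy sauce: 9 oz; diced onion: 932 g; diced tomatoes: 307 g

Scaling factor: 13/6.
coconut milk: 0.5 pint × 13/6 × 2 cup/pint × 240 mL/cup = 520 mL
soy sauce: 120 g × 13/6 ÷ 28.35 g/oz ≈ 9 oz
diced onion: (2 cup + 11 tbsp = 2.6875 cup) × 13/6 × 160 g/cup ≈ 932 g
diced tomatoes: 5 oz × 13/6 × 28.35 g/oz ≈ 307 g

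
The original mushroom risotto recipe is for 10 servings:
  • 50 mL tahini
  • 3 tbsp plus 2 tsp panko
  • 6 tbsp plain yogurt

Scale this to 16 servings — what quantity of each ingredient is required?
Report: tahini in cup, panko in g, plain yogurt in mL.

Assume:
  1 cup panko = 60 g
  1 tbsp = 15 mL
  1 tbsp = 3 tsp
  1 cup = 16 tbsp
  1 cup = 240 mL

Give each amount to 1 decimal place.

tahini: 0.3 cup; panko: 22.0 g; plain yogurt: 144.0 mL

Scaling factor: 16/10 = 8/5 = 1.6.
tahini: 50 mL × 8/5 ÷ 240 mL/cup ≈ 0.3 cup
panko: (3 tbsp + 2 tsp = 11/3 tbsp) × 8/5 ÷ 16 tbsp/cup × 60 g/cup = 22.0 g
plain yogurt: 6 tbsp × 8/5 × 15 mL/tbsp = 144.0 mL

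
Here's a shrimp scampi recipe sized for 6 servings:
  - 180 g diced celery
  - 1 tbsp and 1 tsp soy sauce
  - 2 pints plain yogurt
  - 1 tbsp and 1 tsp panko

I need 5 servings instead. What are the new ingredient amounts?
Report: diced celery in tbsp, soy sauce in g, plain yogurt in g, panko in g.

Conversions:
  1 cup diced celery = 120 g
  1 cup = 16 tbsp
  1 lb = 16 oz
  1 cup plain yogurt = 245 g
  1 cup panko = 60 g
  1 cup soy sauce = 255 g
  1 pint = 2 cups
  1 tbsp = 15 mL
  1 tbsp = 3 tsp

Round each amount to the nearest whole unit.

Scaling factor: 5/6.
diced celery: 180 g × 5/6 ÷ 120 g/cup × 16 tbsp/cup = 20 tbsp
soy sauce: (1 tbsp + 1 tsp = 4/3 tbsp) × 5/6 ÷ 16 tbsp/cup × 255 g/cup ≈ 18 g
plain yogurt: 2 pint × 5/6 × 2 cup/pint × 245 g/cup ≈ 817 g
panko: (1 tbsp + 1 tsp = 4/3 tbsp) × 5/6 ÷ 16 tbsp/cup × 60 g/cup ≈ 4 g

diced celery: 20 tbsp; soy sauce: 18 g; plain yogurt: 817 g; panko: 4 g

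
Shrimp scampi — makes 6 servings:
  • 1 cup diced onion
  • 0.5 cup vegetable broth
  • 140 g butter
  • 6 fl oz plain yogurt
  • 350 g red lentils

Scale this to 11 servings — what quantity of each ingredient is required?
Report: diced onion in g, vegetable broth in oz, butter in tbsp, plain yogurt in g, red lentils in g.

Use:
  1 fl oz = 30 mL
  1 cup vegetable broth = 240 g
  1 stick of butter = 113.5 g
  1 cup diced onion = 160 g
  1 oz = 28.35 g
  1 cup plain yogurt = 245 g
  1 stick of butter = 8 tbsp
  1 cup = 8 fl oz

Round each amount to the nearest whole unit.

diced onion: 293 g; vegetable broth: 8 oz; butter: 18 tbsp; plain yogurt: 337 g; red lentils: 642 g

Scaling factor: 11/6.
diced onion: 1 cup × 11/6 × 160 g/cup ≈ 293 g
vegetable broth: 0.5 cup × 11/6 × 240 g/cup ÷ 28.35 g/oz ≈ 8 oz
butter: 140 g × 11/6 ÷ 113.5 g/stick × 8 tbsp/stick ≈ 18 tbsp
plain yogurt: 6 fl oz × 11/6 ÷ 8 fl oz/cup × 245 g/cup ≈ 337 g
red lentils: 350 g × 11/6 ≈ 642 g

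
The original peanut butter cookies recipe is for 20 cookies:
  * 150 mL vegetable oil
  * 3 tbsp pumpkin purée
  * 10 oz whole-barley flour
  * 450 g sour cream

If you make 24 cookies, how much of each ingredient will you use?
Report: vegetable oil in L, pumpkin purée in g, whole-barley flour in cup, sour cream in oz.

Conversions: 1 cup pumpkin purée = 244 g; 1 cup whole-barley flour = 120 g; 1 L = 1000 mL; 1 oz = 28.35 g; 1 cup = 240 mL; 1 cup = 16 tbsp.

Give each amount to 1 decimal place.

vegetable oil: 0.2 L; pumpkin purée: 54.9 g; whole-barley flour: 2.8 cup; sour cream: 19.0 oz

Scaling factor: 24/20 = 6/5 = 1.2.
vegetable oil: 150 mL × 6/5 ÷ 1000 mL/L ≈ 0.2 L
pumpkin purée: 3 tbsp × 6/5 ÷ 16 tbsp/cup × 244 g/cup = 54.9 g
whole-barley flour: 10 oz × 6/5 × 28.35 g/oz ÷ 120 g/cup ≈ 2.8 cup
sour cream: 450 g × 6/5 ÷ 28.35 g/oz ≈ 19.0 oz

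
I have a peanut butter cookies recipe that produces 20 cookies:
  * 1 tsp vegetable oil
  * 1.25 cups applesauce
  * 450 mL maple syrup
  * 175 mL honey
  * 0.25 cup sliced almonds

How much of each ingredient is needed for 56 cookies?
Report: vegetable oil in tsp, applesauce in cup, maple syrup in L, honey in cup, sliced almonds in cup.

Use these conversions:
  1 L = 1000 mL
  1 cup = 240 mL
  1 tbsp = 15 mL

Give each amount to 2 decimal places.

vegetable oil: 2.80 tsp; applesauce: 3.50 cup; maple syrup: 1.26 L; honey: 2.04 cup; sliced almonds: 0.70 cup

Scaling factor: 56/20 = 14/5 = 2.8.
vegetable oil: 1 tsp × 14/5 = 2.80 tsp
applesauce: 1.25 cup × 14/5 = 3.50 cup
maple syrup: 450 mL × 14/5 ÷ 1000 mL/L = 1.26 L
honey: 175 mL × 14/5 ÷ 240 mL/cup ≈ 2.04 cup
sliced almonds: 0.25 cup × 14/5 = 0.70 cup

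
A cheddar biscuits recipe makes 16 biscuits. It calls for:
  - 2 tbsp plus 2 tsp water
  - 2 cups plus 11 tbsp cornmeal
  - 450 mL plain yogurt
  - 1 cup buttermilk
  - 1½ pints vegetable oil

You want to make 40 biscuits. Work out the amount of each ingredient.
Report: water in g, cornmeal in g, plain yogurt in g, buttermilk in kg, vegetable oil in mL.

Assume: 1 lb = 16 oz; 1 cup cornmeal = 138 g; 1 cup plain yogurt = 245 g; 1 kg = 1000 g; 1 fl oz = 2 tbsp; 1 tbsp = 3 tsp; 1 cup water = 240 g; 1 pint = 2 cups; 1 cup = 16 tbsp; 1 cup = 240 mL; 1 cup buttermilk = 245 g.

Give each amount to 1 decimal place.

water: 100.0 g; cornmeal: 927.2 g; plain yogurt: 1148.4 g; buttermilk: 0.6 kg; vegetable oil: 1800.0 mL

Scaling factor: 40/16 = 5/2 = 2.5.
water: (2 tbsp + 2 tsp = 8/3 tbsp) × 5/2 ÷ 16 tbsp/cup × 240 g/cup = 100.0 g
cornmeal: (2 cup + 11 tbsp = 2.6875 cup) × 5/2 × 138 g/cup ≈ 927.2 g
plain yogurt: 450 mL × 5/2 ÷ 240 mL/cup × 245 g/cup ≈ 1148.4 g
buttermilk: 1 cup × 5/2 × 245 g/cup ÷ 1000 g/kg ≈ 0.6 kg
vegetable oil: 1.5 pint × 5/2 × 2 cup/pint × 240 mL/cup = 1800.0 mL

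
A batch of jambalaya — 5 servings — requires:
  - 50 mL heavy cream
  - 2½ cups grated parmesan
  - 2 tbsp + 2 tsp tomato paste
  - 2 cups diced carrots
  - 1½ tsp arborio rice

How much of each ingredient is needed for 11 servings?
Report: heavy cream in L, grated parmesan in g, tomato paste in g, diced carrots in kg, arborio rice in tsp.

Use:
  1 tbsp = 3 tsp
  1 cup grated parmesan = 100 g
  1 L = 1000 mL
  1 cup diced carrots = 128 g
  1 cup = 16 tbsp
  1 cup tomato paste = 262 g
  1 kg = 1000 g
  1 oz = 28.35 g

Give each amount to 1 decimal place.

heavy cream: 0.1 L; grated parmesan: 550.0 g; tomato paste: 96.1 g; diced carrots: 0.6 kg; arborio rice: 3.3 tsp

Scaling factor: 11/5 = 2.2.
heavy cream: 50 mL × 11/5 ÷ 1000 mL/L ≈ 0.1 L
grated parmesan: 2.5 cup × 11/5 × 100 g/cup = 550.0 g
tomato paste: (2 tbsp + 2 tsp = 8/3 tbsp) × 11/5 ÷ 16 tbsp/cup × 262 g/cup ≈ 96.1 g
diced carrots: 2 cup × 11/5 × 128 g/cup ÷ 1000 g/kg ≈ 0.6 kg
arborio rice: 1.5 tsp × 11/5 = 3.3 tsp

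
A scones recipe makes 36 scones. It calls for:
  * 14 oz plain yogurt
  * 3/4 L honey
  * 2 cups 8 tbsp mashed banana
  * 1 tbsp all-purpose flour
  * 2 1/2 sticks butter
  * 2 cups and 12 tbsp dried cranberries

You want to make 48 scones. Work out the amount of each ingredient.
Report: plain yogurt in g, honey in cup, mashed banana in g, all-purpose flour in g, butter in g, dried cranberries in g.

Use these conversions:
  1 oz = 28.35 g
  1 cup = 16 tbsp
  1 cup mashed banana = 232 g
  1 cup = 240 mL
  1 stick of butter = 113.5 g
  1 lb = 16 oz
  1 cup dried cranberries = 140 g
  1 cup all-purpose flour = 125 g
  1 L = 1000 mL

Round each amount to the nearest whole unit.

Scaling factor: 48/36 = 4/3.
plain yogurt: 14 oz × 4/3 × 28.35 g/oz ≈ 529 g
honey: 0.75 L × 4/3 × 1000 mL/L ÷ 240 mL/cup ≈ 4 cup
mashed banana: (2 cup + 8 tbsp = 2.5 cup) × 4/3 × 232 g/cup ≈ 773 g
all-purpose flour: 1 tbsp × 4/3 ÷ 16 tbsp/cup × 125 g/cup ≈ 10 g
butter: 2.5 stick × 4/3 × 113.5 g/stick ≈ 378 g
dried cranberries: (2 cup + 12 tbsp = 2.75 cup) × 4/3 × 140 g/cup ≈ 513 g

plain yogurt: 529 g; honey: 4 cup; mashed banana: 773 g; all-purpose flour: 10 g; butter: 378 g; dried cranberries: 513 g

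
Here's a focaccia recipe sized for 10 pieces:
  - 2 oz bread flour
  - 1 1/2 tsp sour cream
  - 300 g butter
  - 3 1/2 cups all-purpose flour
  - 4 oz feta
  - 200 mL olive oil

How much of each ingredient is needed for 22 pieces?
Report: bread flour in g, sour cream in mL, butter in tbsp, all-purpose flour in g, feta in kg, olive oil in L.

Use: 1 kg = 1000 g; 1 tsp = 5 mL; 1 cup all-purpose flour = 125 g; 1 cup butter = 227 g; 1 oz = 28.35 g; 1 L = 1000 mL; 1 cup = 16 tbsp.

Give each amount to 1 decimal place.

Scaling factor: 22/10 = 11/5 = 2.2.
bread flour: 2 oz × 11/5 × 28.35 g/oz ≈ 124.7 g
sour cream: 1.5 tsp × 11/5 × 5 mL/tsp = 16.5 mL
butter: 300 g × 11/5 ÷ 227 g/cup × 16 tbsp/cup ≈ 46.5 tbsp
all-purpose flour: 3.5 cup × 11/5 × 125 g/cup = 962.5 g
feta: 4 oz × 11/5 × 28.35 g/oz ÷ 1000 g/kg ≈ 0.2 kg
olive oil: 200 mL × 11/5 ÷ 1000 mL/L ≈ 0.4 L

bread flour: 124.7 g; sour cream: 16.5 mL; butter: 46.5 tbsp; all-purpose flour: 962.5 g; feta: 0.2 kg; olive oil: 0.4 L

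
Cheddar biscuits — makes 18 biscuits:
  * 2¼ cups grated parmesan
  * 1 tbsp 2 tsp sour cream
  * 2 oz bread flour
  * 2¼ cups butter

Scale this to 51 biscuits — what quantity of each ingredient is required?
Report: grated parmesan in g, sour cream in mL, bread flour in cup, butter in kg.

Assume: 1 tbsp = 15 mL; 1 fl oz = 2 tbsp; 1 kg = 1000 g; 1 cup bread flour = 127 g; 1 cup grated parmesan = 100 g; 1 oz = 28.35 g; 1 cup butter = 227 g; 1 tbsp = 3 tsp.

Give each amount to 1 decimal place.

Scaling factor: 51/18 = 17/6.
grated parmesan: 2.25 cup × 17/6 × 100 g/cup = 637.5 g
sour cream: (1 tbsp + 2 tsp = 5/3 tbsp) × 17/6 × 15 mL/tbsp ≈ 70.8 mL
bread flour: 2 oz × 17/6 × 28.35 g/oz ÷ 127 g/cup ≈ 1.3 cup
butter: 2.25 cup × 17/6 × 227 g/cup ÷ 1000 g/kg ≈ 1.4 kg

grated parmesan: 637.5 g; sour cream: 70.8 mL; bread flour: 1.3 cup; butter: 1.4 kg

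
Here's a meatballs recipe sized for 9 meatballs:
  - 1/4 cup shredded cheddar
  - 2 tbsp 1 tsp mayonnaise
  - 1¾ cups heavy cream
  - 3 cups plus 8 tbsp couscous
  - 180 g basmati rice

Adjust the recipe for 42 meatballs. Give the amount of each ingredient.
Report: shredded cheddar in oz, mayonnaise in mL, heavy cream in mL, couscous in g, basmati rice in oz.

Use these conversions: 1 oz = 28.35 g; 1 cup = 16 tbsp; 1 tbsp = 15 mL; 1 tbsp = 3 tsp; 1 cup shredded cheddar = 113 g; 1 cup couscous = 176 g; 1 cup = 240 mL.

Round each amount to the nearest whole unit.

shredded cheddar: 5 oz; mayonnaise: 163 mL; heavy cream: 1960 mL; couscous: 2875 g; basmati rice: 30 oz

Scaling factor: 42/9 = 14/3.
shredded cheddar: 0.25 cup × 14/3 × 113 g/cup ÷ 28.35 g/oz ≈ 5 oz
mayonnaise: (2 tbsp + 1 tsp = 7/3 tbsp) × 14/3 × 15 mL/tbsp ≈ 163 mL
heavy cream: 1.75 cup × 14/3 × 240 mL/cup = 1960 mL
couscous: (3 cup + 8 tbsp = 3.5 cup) × 14/3 × 176 g/cup ≈ 2875 g
basmati rice: 180 g × 14/3 ÷ 28.35 g/oz ≈ 30 oz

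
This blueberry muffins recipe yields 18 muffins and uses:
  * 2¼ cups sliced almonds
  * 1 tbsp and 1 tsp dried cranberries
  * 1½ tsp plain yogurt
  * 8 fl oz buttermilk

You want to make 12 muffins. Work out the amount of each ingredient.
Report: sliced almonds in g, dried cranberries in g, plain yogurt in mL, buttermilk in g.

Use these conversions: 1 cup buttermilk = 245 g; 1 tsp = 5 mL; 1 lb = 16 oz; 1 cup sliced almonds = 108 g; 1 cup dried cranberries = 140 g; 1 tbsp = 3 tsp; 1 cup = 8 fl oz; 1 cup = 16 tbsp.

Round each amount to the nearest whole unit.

Scaling factor: 12/18 = 2/3.
sliced almonds: 2.25 cup × 2/3 × 108 g/cup = 162 g
dried cranberries: (1 tbsp + 1 tsp = 4/3 tbsp) × 2/3 ÷ 16 tbsp/cup × 140 g/cup ≈ 8 g
plain yogurt: 1.5 tsp × 2/3 × 5 mL/tsp = 5 mL
buttermilk: 8 fl oz × 2/3 ÷ 8 fl oz/cup × 245 g/cup ≈ 163 g

sliced almonds: 162 g; dried cranberries: 8 g; plain yogurt: 5 mL; buttermilk: 163 g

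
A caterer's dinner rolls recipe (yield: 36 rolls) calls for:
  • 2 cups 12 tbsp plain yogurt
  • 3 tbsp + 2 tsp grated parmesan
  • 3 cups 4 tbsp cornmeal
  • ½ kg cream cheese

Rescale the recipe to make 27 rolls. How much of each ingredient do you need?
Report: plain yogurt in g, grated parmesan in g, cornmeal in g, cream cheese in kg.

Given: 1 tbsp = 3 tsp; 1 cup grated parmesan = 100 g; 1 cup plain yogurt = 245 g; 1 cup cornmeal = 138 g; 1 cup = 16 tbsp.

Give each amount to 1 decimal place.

plain yogurt: 505.3 g; grated parmesan: 17.2 g; cornmeal: 336.4 g; cream cheese: 0.4 kg

Scaling factor: 27/36 = 3/4 = 0.75.
plain yogurt: (2 cup + 12 tbsp = 2.75 cup) × 3/4 × 245 g/cup ≈ 505.3 g
grated parmesan: (3 tbsp + 2 tsp = 11/3 tbsp) × 3/4 ÷ 16 tbsp/cup × 100 g/cup ≈ 17.2 g
cornmeal: (3 cup + 4 tbsp = 3.25 cup) × 3/4 × 138 g/cup ≈ 336.4 g
cream cheese: 0.5 kg × 3/4 ≈ 0.4 kg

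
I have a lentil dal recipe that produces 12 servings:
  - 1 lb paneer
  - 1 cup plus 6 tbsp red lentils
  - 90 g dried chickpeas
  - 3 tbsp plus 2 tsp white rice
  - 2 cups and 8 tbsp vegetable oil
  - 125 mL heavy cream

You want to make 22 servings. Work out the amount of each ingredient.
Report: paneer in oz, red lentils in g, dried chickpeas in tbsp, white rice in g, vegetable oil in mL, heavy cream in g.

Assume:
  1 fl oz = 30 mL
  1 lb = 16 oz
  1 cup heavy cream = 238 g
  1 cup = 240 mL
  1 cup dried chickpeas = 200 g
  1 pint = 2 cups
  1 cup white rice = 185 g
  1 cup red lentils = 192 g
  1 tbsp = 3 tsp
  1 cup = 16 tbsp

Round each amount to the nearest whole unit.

paneer: 29 oz; red lentils: 484 g; dried chickpeas: 13 tbsp; white rice: 78 g; vegetable oil: 1100 mL; heavy cream: 227 g

Scaling factor: 22/12 = 11/6.
paneer: 1 lb × 11/6 × 16 oz/lb ≈ 29 oz
red lentils: (1 cup + 6 tbsp = 1.375 cup) × 11/6 × 192 g/cup = 484 g
dried chickpeas: 90 g × 11/6 ÷ 200 g/cup × 16 tbsp/cup ≈ 13 tbsp
white rice: (3 tbsp + 2 tsp = 11/3 tbsp) × 11/6 ÷ 16 tbsp/cup × 185 g/cup ≈ 78 g
vegetable oil: (2 cup + 8 tbsp = 2.5 cup) × 11/6 × 240 mL/cup = 1100 mL
heavy cream: 125 mL × 11/6 ÷ 240 mL/cup × 238 g/cup ≈ 227 g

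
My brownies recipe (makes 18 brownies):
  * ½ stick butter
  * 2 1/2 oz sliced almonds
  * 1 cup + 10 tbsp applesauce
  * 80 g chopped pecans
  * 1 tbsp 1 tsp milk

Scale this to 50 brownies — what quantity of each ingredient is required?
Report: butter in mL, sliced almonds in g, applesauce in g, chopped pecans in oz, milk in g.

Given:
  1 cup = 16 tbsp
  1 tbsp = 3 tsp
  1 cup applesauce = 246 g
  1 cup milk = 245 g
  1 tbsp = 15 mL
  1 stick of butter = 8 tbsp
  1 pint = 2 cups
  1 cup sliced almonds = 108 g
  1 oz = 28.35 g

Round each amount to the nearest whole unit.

butter: 167 mL; sliced almonds: 197 g; applesauce: 1110 g; chopped pecans: 8 oz; milk: 57 g

Scaling factor: 50/18 = 25/9.
butter: 0.5 stick × 25/9 × 8 tbsp/stick × 15 mL/tbsp ≈ 167 mL
sliced almonds: 2.5 oz × 25/9 × 28.35 g/oz ≈ 197 g
applesauce: (1 cup + 10 tbsp = 1.625 cup) × 25/9 × 246 g/cup ≈ 1110 g
chopped pecans: 80 g × 25/9 ÷ 28.35 g/oz ≈ 8 oz
milk: (1 tbsp + 1 tsp = 4/3 tbsp) × 25/9 ÷ 16 tbsp/cup × 245 g/cup ≈ 57 g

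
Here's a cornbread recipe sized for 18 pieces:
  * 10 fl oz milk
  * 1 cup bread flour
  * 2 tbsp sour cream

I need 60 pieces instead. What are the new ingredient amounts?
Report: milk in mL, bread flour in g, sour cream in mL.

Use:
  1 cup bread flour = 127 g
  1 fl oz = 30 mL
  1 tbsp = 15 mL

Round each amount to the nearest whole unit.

milk: 1000 mL; bread flour: 423 g; sour cream: 100 mL

Scaling factor: 60/18 = 10/3.
milk: 10 fl oz × 10/3 × 30 mL/fl oz = 1000 mL
bread flour: 1 cup × 10/3 × 127 g/cup ≈ 423 g
sour cream: 2 tbsp × 10/3 × 15 mL/tbsp = 100 mL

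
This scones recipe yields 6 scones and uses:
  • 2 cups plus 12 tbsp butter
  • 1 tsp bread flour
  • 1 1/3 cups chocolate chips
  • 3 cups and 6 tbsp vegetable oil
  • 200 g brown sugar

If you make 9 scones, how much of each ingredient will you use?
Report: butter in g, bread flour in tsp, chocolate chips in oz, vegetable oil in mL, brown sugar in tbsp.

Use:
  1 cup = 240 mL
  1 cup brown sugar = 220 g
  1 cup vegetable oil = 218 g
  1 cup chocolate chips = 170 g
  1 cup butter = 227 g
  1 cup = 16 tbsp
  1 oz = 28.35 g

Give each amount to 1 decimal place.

butter: 936.4 g; bread flour: 1.5 tsp; chocolate chips: 12.0 oz; vegetable oil: 1215.0 mL; brown sugar: 21.8 tbsp

Scaling factor: 9/6 = 3/2 = 1.5.
butter: (2 cup + 12 tbsp = 2.75 cup) × 3/2 × 227 g/cup ≈ 936.4 g
bread flour: 1 tsp × 3/2 = 1.5 tsp
chocolate chips: 4/3 cup × 3/2 × 170 g/cup ÷ 28.35 g/oz ≈ 12.0 oz
vegetable oil: (3 cup + 6 tbsp = 3.375 cup) × 3/2 × 240 mL/cup = 1215.0 mL
brown sugar: 200 g × 3/2 ÷ 220 g/cup × 16 tbsp/cup ≈ 21.8 tbsp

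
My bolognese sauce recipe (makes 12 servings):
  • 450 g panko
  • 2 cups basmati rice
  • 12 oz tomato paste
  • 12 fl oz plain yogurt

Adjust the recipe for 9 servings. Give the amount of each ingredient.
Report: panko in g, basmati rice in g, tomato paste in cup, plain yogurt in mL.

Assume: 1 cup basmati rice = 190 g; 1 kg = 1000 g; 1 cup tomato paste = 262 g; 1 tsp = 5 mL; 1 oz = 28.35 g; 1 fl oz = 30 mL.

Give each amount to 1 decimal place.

Scaling factor: 9/12 = 3/4 = 0.75.
panko: 450 g × 3/4 = 337.5 g
basmati rice: 2 cup × 3/4 × 190 g/cup = 285.0 g
tomato paste: 12 oz × 3/4 × 28.35 g/oz ÷ 262 g/cup ≈ 1.0 cup
plain yogurt: 12 fl oz × 3/4 × 30 mL/fl oz = 270.0 mL

panko: 337.5 g; basmati rice: 285.0 g; tomato paste: 1.0 cup; plain yogurt: 270.0 mL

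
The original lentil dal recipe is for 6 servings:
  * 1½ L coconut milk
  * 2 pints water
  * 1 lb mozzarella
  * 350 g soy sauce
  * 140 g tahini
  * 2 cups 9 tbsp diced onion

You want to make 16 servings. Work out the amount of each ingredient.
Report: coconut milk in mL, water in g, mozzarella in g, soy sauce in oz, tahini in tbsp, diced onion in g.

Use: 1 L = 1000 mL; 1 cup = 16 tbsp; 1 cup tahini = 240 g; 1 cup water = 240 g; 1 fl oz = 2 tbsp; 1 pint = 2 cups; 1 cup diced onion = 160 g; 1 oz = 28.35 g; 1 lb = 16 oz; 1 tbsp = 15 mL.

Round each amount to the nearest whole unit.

Scaling factor: 16/6 = 8/3.
coconut milk: 1.5 L × 8/3 × 1000 mL/L = 4000 mL
water: 2 pint × 8/3 × 2 cup/pint × 240 g/cup = 2560 g
mozzarella: 1 lb × 8/3 × 16 oz/lb × 28.35 g/oz ≈ 1210 g
soy sauce: 350 g × 8/3 ÷ 28.35 g/oz ≈ 33 oz
tahini: 140 g × 8/3 ÷ 240 g/cup × 16 tbsp/cup ≈ 25 tbsp
diced onion: (2 cup + 9 tbsp = 2.5625 cup) × 8/3 × 160 g/cup ≈ 1093 g

coconut milk: 4000 mL; water: 2560 g; mozzarella: 1210 g; soy sauce: 33 oz; tahini: 25 tbsp; diced onion: 1093 g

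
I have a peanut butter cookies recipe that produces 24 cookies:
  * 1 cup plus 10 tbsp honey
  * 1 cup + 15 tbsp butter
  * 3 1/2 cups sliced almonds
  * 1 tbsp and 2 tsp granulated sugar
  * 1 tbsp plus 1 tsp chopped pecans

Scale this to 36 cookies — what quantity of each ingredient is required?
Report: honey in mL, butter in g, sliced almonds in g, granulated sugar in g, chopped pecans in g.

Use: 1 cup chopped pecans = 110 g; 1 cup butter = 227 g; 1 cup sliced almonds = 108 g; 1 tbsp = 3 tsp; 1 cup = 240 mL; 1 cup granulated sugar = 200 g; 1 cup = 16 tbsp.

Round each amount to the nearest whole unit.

Scaling factor: 36/24 = 3/2 = 1.5.
honey: (1 cup + 10 tbsp = 1.625 cup) × 3/2 × 240 mL/cup = 585 mL
butter: (1 cup + 15 tbsp = 1.9375 cup) × 3/2 × 227 g/cup ≈ 660 g
sliced almonds: 3.5 cup × 3/2 × 108 g/cup = 567 g
granulated sugar: (1 tbsp + 2 tsp = 5/3 tbsp) × 3/2 ÷ 16 tbsp/cup × 200 g/cup ≈ 31 g
chopped pecans: (1 tbsp + 1 tsp = 4/3 tbsp) × 3/2 ÷ 16 tbsp/cup × 110 g/cup ≈ 14 g

honey: 585 mL; butter: 660 g; sliced almonds: 567 g; granulated sugar: 31 g; chopped pecans: 14 g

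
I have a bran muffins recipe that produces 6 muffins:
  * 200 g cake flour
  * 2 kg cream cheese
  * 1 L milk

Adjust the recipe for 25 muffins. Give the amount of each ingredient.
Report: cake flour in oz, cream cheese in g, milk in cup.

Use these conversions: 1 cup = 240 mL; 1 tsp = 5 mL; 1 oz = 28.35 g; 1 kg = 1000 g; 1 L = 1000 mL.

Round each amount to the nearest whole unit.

cake flour: 29 oz; cream cheese: 8333 g; milk: 17 cup

Scaling factor: 25/6.
cake flour: 200 g × 25/6 ÷ 28.35 g/oz ≈ 29 oz
cream cheese: 2 kg × 25/6 × 1000 g/kg ≈ 8333 g
milk: 1 L × 25/6 × 1000 mL/L ÷ 240 mL/cup ≈ 17 cup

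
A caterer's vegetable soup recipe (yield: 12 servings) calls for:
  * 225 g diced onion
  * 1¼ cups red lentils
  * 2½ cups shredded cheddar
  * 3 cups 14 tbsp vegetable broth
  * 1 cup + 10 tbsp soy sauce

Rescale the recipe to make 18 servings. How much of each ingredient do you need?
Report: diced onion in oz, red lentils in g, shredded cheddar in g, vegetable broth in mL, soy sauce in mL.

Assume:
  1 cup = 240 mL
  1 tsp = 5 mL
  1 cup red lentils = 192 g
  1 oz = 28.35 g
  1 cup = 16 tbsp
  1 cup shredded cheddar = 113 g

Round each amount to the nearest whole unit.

diced onion: 12 oz; red lentils: 360 g; shredded cheddar: 424 g; vegetable broth: 1395 mL; soy sauce: 585 mL

Scaling factor: 18/12 = 3/2 = 1.5.
diced onion: 225 g × 3/2 ÷ 28.35 g/oz ≈ 12 oz
red lentils: 1.25 cup × 3/2 × 192 g/cup = 360 g
shredded cheddar: 2.5 cup × 3/2 × 113 g/cup ≈ 424 g
vegetable broth: (3 cup + 14 tbsp = 3.875 cup) × 3/2 × 240 mL/cup = 1395 mL
soy sauce: (1 cup + 10 tbsp = 1.625 cup) × 3/2 × 240 mL/cup = 585 mL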